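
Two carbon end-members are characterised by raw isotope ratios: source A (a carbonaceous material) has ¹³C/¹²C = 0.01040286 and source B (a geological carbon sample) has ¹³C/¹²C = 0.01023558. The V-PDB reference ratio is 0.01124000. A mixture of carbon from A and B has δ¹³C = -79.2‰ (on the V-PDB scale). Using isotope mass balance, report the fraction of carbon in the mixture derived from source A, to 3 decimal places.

0.683

δ_A = (0.01040286/0.01124000 − 1)×1000 = (0.925521 − 1)×1000 = -74.479‰
δ_B = (0.01023558/0.01124000 − 1)×1000 = (0.910639 − 1)×1000 = -89.361‰
f_A = (δ_mix − δ_B)/(δ_A − δ_B) = (-79.2 − (-89.361))/(-74.479 − (-89.361))
f_A = 10.161 / 14.883 = 0.6828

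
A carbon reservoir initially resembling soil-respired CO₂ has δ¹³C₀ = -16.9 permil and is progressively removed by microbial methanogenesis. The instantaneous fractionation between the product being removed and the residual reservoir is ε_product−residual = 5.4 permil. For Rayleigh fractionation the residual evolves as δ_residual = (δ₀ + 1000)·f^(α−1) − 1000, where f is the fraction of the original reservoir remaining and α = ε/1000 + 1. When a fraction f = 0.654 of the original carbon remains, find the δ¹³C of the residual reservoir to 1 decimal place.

Rayleigh residual: δ_res = (δ₀ + 1000)·f^(α−1) − 1000
α = ε/1000 + 1 = 1.00540, so α − 1 = 0.00540
f^(α−1) = 0.654^(0.00540) = 0.997710
δ_res = (-16.9 + 1000) × 0.997710 − 1000 = 980.848 − 1000 = -19.15 permil

-19.2 permil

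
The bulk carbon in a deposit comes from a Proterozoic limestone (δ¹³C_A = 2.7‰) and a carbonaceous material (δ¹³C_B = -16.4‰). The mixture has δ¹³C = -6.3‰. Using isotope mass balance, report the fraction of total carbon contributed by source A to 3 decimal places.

0.529

δ_mix = f_A·δ_A + (1 − f_A)·δ_B  ⇒  f_A = (δ_mix − δ_B)/(δ_A − δ_B)
f_A = (-6.3 − (-16.4)) / (2.7 − (-16.4))
f_A = 10.1 / 19.1 = 0.5288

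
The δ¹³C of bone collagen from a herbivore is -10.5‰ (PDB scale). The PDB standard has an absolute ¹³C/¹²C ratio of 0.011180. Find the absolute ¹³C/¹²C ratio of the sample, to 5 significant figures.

R_sample = R_standard × (δ¹³C/1000 + 1)
R_sample = 0.011180 × (-10.5/1000 + 1) = 0.011180 × 0.989500
R_sample = 0.0110626

0.011063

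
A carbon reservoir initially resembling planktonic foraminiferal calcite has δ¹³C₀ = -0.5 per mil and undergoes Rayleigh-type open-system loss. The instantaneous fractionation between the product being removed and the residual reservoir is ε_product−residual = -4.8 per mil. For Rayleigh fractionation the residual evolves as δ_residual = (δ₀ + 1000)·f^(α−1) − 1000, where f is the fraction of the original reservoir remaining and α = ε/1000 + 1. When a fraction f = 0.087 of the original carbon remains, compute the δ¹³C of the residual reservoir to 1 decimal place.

11.3 per mil

Rayleigh residual: δ_res = (δ₀ + 1000)·f^(α−1) − 1000
α = ε/1000 + 1 = 0.99520, so α − 1 = -0.00480
f^(α−1) = 0.087^(-0.00480) = 1.011790
δ_res = (-0.5 + 1000) × 1.011790 − 1000 = 1011.284 − 1000 = 11.28 per mil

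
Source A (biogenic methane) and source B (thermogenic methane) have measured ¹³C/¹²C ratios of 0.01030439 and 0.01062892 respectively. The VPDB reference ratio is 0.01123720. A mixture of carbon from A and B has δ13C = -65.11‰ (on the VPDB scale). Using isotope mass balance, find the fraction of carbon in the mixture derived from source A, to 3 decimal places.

0.380

δ_A = (0.01030439/0.01123720 − 1)×1000 = (0.916989 − 1)×1000 = -83.011‰
δ_B = (0.01062892/0.01123720 − 1)×1000 = (0.945869 − 1)×1000 = -54.131‰
f_A = (δ_mix − δ_B)/(δ_A − δ_B) = (-65.11 − (-54.131))/(-83.011 − (-54.131))
f_A = -10.979 / -28.880 = 0.3802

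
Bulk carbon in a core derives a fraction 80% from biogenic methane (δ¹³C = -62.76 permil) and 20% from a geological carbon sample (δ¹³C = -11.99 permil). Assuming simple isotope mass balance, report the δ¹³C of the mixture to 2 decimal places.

-52.61 permil

δ_mix = f_A·δ_A + f_B·δ_B
δ_mix = 0.80 × (-62.76) + 0.20 × (-11.99)
δ_mix = -50.208 + -2.398 = -52.606 permil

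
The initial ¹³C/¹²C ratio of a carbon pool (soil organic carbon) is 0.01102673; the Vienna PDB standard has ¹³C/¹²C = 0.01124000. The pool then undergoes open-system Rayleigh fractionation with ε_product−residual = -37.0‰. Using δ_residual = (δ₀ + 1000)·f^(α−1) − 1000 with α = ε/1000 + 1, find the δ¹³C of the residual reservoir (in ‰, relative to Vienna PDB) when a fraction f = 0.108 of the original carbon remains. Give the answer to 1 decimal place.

δ₀ = (0.01102673/0.01124000 − 1)×1000 = (0.981026 − 1)×1000 = -18.974‰
α − 1 = ε/1000 = -0.0370
f^(α−1) = 0.108^(-0.0370) = 1.085834
δ_res = (-18.974 + 1000) × 1.085834 − 1000 = 1065.231 − 1000 = 65.23‰

65.2‰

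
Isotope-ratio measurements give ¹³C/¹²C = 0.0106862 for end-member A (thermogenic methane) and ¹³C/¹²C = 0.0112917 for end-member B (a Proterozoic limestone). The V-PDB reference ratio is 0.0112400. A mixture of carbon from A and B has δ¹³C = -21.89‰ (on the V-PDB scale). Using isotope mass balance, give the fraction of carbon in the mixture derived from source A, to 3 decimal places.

δ_A = (0.0106862/0.0112400 − 1)×1000 = (0.950730 − 1)×1000 = -49.270‰
δ_B = (0.0112917/0.0112400 − 1)×1000 = (1.004600 − 1)×1000 = 4.600‰
f_A = (δ_mix − δ_B)/(δ_A − δ_B) = (-21.89 − (4.600))/(-49.270 − (4.600))
f_A = -26.490 / -53.870 = 0.4917

0.492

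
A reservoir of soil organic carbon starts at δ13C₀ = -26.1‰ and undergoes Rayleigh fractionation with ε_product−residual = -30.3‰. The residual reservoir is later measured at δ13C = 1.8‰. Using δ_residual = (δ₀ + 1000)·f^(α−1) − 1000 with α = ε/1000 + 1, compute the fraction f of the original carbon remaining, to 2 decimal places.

α − 1 = ε/1000 = -0.0303
(δ_res + 1000)/(δ₀ + 1000) = (1.8 + 1000)/(-26.1 + 1000) = 1001.8/973.9 = 1.028648
f = 1.028648^(1/-0.0303) = exp(ln(1.028648)/-0.0303) = exp(0.02825/-0.0303)
f = exp(-0.9322) = 0.3937

0.39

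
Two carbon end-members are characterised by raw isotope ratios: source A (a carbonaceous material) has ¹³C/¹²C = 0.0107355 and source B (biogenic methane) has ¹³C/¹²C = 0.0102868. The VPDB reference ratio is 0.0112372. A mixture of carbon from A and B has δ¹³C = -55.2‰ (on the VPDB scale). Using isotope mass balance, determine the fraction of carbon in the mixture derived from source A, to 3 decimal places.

0.736

δ_A = (0.0107355/0.0112372 − 1)×1000 = (0.955354 − 1)×1000 = -44.646‰
δ_B = (0.0102868/0.0112372 − 1)×1000 = (0.915424 − 1)×1000 = -84.576‰
f_A = (δ_mix − δ_B)/(δ_A − δ_B) = (-55.2 − (-84.576))/(-44.646 − (-84.576))
f_A = 29.376 / 39.930 = 0.7357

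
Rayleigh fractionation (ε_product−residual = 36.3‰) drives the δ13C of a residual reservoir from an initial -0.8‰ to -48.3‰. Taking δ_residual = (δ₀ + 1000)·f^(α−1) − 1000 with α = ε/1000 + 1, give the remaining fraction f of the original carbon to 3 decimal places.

0.261

α − 1 = ε/1000 = 0.0363
(δ_res + 1000)/(δ₀ + 1000) = (-48.3 + 1000)/(-0.8 + 1000) = 951.7/999.2 = 0.952462
f = 0.952462^(1/0.0363) = exp(ln(0.952462)/0.0363) = exp(-0.04871/0.0363)
f = exp(-1.3417) = 0.2614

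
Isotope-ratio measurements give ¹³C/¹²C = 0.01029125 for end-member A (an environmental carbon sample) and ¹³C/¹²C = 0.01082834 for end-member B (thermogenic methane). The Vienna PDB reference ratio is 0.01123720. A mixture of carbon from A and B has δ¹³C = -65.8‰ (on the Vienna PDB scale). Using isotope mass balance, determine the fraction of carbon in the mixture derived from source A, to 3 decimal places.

δ_A = (0.01029125/0.01123720 − 1)×1000 = (0.915820 − 1)×1000 = -84.180‰
δ_B = (0.01082834/0.01123720 − 1)×1000 = (0.963615 − 1)×1000 = -36.385‰
f_A = (δ_mix − δ_B)/(δ_A − δ_B) = (-65.8 − (-36.385))/(-84.180 − (-36.385))
f_A = -29.415 / -47.796 = 0.6154

0.615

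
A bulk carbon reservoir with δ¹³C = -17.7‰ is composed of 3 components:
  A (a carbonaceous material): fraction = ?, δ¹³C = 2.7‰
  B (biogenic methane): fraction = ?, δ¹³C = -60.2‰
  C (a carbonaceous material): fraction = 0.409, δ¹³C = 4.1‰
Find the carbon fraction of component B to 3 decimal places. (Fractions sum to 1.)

0.333

Let f_B and f_A be the unknown fractions; fractions sum to 1 so f_B + f_A = 0.591.
Mass balance: Σ fᵢ·δᵢ = δ_bulk ⇒ f_B·(-60.2) + f_A·(2.7) = -17.7 − (1.677) = -19.377
Substitute f_A = 0.591 − f_B:
f_B·(-60.2 − 2.7) = -19.377 − 0.591×(2.7) = -20.973
f_B = -20.973 / -62.9 = 0.3334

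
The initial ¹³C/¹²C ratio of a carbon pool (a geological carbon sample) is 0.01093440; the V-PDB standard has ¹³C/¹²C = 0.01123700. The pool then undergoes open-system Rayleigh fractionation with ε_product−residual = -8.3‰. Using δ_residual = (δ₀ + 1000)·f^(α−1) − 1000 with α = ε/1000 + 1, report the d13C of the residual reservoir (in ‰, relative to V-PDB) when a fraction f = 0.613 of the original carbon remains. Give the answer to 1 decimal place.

-23.0‰

δ₀ = (0.01093440/0.01123700 − 1)×1000 = (0.973071 − 1)×1000 = -26.929‰
α − 1 = ε/1000 = -0.0083
f^(α−1) = 0.613^(-0.0083) = 1.004070
δ_res = (-26.929 + 1000) × 1.004070 − 1000 = 977.032 − 1000 = -22.97‰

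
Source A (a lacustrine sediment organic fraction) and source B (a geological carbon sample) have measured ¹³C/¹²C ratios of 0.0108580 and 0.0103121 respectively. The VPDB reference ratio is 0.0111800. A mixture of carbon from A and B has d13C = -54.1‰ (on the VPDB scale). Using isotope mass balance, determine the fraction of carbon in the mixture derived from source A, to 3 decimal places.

0.482

δ_A = (0.0108580/0.0111800 − 1)×1000 = (0.971199 − 1)×1000 = -28.801‰
δ_B = (0.0103121/0.0111800 − 1)×1000 = (0.922370 − 1)×1000 = -77.630‰
f_A = (δ_mix − δ_B)/(δ_A − δ_B) = (-54.1 − (-77.630))/(-28.801 − (-77.630))
f_A = 23.530 / 48.828 = 0.4819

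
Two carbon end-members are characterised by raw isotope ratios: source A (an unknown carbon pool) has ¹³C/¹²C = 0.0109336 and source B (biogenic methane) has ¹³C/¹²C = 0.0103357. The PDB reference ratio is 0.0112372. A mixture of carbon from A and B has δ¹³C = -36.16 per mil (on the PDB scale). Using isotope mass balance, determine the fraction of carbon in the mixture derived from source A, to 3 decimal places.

δ_A = (0.0109336/0.0112372 − 1)×1000 = (0.972983 − 1)×1000 = -27.017 per mil
δ_B = (0.0103357/0.0112372 − 1)×1000 = (0.919775 − 1)×1000 = -80.225 per mil
f_A = (δ_mix − δ_B)/(δ_A − δ_B) = (-36.16 − (-80.225))/(-27.017 − (-80.225))
f_A = 44.065 / 53.207 = 0.8282

0.828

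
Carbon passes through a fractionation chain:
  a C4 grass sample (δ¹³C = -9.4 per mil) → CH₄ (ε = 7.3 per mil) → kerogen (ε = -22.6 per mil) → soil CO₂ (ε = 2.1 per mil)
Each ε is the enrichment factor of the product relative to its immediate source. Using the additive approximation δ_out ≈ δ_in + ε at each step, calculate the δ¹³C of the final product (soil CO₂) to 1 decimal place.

-22.6 per mil

step 1: δ ≈ -9.4 + (7.3) = -2.1 per mil
step 2: δ ≈ -2.1 + (-22.6) = -24.7 per mil
step 3: δ ≈ -24.7 + (2.1) = -22.6 per mil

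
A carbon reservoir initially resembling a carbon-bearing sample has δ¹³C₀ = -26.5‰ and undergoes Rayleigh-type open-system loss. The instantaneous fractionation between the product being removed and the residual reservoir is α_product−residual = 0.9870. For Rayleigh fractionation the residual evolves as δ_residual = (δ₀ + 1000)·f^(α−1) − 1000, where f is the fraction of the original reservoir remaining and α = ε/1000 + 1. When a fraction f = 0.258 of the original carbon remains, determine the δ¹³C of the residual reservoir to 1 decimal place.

Rayleigh residual: δ_res = (δ₀ + 1000)·f^(α−1) − 1000
α − 1 = -0.01300
f^(α−1) = 0.258^(-0.01300) = 1.017768
δ_res = (-26.5 + 1000) × 1.017768 − 1000 = 990.797 − 1000 = -9.20‰

-9.2‰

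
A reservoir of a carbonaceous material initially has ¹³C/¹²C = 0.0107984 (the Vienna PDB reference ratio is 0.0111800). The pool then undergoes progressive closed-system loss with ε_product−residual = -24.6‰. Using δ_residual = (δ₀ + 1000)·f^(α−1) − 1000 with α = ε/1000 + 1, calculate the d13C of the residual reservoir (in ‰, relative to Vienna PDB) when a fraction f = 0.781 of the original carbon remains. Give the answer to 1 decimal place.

-28.2‰

δ₀ = (0.0107984/0.0111800 − 1)×1000 = (0.965868 − 1)×1000 = -34.132‰
α − 1 = ε/1000 = -0.0246
f^(α−1) = 0.781^(-0.0246) = 1.006099
δ_res = (-34.132 + 1000) × 1.006099 − 1000 = 971.759 − 1000 = -28.24‰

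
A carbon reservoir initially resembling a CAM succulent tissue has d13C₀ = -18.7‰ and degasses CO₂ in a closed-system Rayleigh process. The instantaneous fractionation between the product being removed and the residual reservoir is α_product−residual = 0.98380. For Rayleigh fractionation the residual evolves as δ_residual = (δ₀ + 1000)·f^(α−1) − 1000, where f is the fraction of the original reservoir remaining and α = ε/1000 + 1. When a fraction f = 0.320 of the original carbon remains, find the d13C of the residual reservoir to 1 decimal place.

-0.4‰

Rayleigh residual: δ_res = (δ₀ + 1000)·f^(α−1) − 1000
α − 1 = -0.01620
f^(α−1) = 0.320^(-0.01620) = 1.018630
δ_res = (-18.7 + 1000) × 1.018630 − 1000 = 999.582 − 1000 = -0.42‰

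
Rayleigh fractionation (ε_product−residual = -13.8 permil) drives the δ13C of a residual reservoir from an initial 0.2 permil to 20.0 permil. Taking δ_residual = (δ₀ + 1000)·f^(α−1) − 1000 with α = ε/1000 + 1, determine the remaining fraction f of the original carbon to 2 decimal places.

α − 1 = ε/1000 = -0.0138
(δ_res + 1000)/(δ₀ + 1000) = (20.0 + 1000)/(0.2 + 1000) = 1020.0/1000.2 = 1.019796
f = 1.019796^(1/-0.0138) = exp(ln(1.019796)/-0.0138) = exp(0.01960/-0.0138)
f = exp(-1.4205) = 0.2416

0.24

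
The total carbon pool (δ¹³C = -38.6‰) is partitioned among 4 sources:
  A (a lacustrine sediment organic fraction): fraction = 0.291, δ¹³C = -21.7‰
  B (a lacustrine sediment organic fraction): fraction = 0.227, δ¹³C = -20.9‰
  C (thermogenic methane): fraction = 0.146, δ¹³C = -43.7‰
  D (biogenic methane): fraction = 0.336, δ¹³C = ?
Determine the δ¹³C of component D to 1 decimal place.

Isotope mass balance: δ_bulk = Σ fᵢ·δᵢ.
-38.6 = 0.291×(-21.7) + 0.227×(-20.9) + 0.146×(-43.7) + 0.336×δ_D
0.336·δ_D = -38.6 − (-17.439) = -21.161
δ_D = -21.161 / 0.336 = -62.98‰

-63.0‰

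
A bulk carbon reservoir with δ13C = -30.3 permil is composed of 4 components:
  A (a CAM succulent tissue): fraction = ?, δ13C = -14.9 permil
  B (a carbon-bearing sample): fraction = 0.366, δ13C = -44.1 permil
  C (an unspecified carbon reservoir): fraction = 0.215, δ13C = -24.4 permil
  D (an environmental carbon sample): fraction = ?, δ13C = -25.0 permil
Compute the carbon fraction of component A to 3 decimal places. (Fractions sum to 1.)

Let f_A and f_D be the unknown fractions; fractions sum to 1 so f_A + f_D = 0.419.
Mass balance: Σ fᵢ·δᵢ = δ_bulk ⇒ f_A·(-14.9) + f_D·(-25.0) = -30.3 − (-21.387) = -8.913
Substitute f_D = 0.419 − f_A:
f_A·(-14.9 − -25.0) = -8.913 − 0.419×(-25.0) = 1.562
f_A = 1.562 / 10.1 = 0.1546

0.155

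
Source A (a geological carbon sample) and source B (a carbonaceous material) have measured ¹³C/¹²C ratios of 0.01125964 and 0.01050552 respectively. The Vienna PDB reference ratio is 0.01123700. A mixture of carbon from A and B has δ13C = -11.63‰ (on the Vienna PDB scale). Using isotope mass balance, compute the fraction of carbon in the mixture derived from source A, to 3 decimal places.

δ_A = (0.01125964/0.01123700 − 1)×1000 = (1.002015 − 1)×1000 = 2.015‰
δ_B = (0.01050552/0.01123700 − 1)×1000 = (0.934904 − 1)×1000 = -65.096‰
f_A = (δ_mix − δ_B)/(δ_A − δ_B) = (-11.63 − (-65.096))/(2.015 − (-65.096))
f_A = 53.466 / 67.110 = 0.7967

0.797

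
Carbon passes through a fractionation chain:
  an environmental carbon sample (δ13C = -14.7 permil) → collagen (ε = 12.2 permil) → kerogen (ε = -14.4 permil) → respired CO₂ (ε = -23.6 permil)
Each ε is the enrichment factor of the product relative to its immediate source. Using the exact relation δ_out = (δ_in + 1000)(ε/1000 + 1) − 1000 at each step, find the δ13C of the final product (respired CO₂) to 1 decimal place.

-40.2 permil

step 1: δ = (-14.70 + 1000)·(12.2/1000 + 1) − 1000 = -2.68 permil
step 2: δ = (-2.68 + 1000)·(-14.4/1000 + 1) − 1000 = -17.04 permil
step 3: δ = (-17.04 + 1000)·(-23.6/1000 + 1) − 1000 = -40.24 permil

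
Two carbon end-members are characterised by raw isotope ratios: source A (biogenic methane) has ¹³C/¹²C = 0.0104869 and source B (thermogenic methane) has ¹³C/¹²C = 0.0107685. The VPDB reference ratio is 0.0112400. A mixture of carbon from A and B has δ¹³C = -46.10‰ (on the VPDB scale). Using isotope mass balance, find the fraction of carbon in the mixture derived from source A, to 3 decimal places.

0.166

δ_A = (0.0104869/0.0112400 − 1)×1000 = (0.932998 − 1)×1000 = -67.002‰
δ_B = (0.0107685/0.0112400 − 1)×1000 = (0.958052 − 1)×1000 = -41.948‰
f_A = (δ_mix − δ_B)/(δ_A − δ_B) = (-46.10 − (-41.948))/(-67.002 − (-41.948))
f_A = -4.152 / -25.053 = 0.1657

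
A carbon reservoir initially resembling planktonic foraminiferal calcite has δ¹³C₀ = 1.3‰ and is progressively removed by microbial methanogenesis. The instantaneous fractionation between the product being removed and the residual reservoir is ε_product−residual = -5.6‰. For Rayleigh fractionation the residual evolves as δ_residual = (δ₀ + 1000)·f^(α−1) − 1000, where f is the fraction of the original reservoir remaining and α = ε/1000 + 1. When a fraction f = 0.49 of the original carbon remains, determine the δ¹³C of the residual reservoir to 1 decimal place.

5.3‰

Rayleigh residual: δ_res = (δ₀ + 1000)·f^(α−1) − 1000
α = ε/1000 + 1 = 0.99440, so α − 1 = -0.00560
f^(α−1) = 0.49^(-0.00560) = 1.004003
δ_res = (1.3 + 1000) × 1.004003 − 1000 = 1005.308 − 1000 = 5.31‰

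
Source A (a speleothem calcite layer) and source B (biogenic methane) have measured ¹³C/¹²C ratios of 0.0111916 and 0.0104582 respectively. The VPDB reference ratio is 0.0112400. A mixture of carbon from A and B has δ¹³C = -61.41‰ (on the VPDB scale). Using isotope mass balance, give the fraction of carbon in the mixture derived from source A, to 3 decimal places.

δ_A = (0.0111916/0.0112400 − 1)×1000 = (0.995694 − 1)×1000 = -4.306‰
δ_B = (0.0104582/0.0112400 − 1)×1000 = (0.930445 − 1)×1000 = -69.555‰
f_A = (δ_mix − δ_B)/(δ_A − δ_B) = (-61.41 − (-69.555))/(-4.306 − (-69.555))
f_A = 8.145 / 65.249 = 0.1248

0.125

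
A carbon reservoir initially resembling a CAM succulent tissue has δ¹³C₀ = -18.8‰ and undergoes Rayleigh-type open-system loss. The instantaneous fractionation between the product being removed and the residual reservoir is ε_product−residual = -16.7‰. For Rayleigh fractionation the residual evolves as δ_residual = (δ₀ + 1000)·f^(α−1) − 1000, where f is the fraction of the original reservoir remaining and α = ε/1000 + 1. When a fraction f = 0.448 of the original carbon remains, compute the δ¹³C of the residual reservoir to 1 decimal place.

-5.6‰

Rayleigh residual: δ_res = (δ₀ + 1000)·f^(α−1) − 1000
α = ε/1000 + 1 = 0.98330, so α − 1 = -0.01670
f^(α−1) = 0.448^(-0.01670) = 1.013500
δ_res = (-18.8 + 1000) × 1.013500 − 1000 = 994.446 − 1000 = -5.55‰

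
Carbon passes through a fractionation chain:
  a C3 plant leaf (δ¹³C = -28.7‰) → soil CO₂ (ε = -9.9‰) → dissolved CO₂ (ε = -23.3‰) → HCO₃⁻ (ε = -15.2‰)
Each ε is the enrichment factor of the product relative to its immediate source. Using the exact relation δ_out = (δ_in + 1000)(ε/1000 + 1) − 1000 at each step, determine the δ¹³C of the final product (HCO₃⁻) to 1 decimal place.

-75.0‰

step 1: δ = (-28.70 + 1000)·(-9.9/1000 + 1) − 1000 = -38.32‰
step 2: δ = (-38.32 + 1000)·(-23.3/1000 + 1) − 1000 = -60.72‰
step 3: δ = (-60.72 + 1000)·(-15.2/1000 + 1) − 1000 = -75.00‰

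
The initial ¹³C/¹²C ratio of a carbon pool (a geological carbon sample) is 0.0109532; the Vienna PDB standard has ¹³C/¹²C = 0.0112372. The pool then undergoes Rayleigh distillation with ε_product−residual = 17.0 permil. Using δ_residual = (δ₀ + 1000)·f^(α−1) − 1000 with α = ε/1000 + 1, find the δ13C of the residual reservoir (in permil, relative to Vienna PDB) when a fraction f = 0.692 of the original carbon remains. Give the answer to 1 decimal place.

-31.4 permil

δ₀ = (0.0109532/0.0112372 − 1)×1000 = (0.974727 − 1)×1000 = -25.273 permil
α − 1 = ε/1000 = 0.0170
f^(α−1) = 0.692^(0.0170) = 0.993761
δ_res = (-25.273 + 1000) × 0.993761 − 1000 = 968.645 − 1000 = -31.35 permil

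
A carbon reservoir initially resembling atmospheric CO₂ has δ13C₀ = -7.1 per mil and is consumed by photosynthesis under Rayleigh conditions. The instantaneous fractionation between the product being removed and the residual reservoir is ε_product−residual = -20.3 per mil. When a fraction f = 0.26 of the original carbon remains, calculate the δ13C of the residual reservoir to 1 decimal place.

Rayleigh residual: δ_res = (δ₀ + 1000)·f^(α−1) − 1000
α = ε/1000 + 1 = 0.97970, so α − 1 = -0.02030
f^(α−1) = 0.26^(-0.02030) = 1.027723
δ_res = (-7.1 + 1000) × 1.027723 − 1000 = 1020.426 − 1000 = 20.43 per mil

20.4 per mil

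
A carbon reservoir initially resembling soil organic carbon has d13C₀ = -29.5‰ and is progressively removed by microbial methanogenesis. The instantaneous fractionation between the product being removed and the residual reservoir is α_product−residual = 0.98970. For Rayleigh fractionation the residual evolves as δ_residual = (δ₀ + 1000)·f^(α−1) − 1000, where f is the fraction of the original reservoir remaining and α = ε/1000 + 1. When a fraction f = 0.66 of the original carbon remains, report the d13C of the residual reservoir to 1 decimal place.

-25.3‰

Rayleigh residual: δ_res = (δ₀ + 1000)·f^(α−1) − 1000
α − 1 = -0.01030
f^(α−1) = 0.66^(-0.01030) = 1.004289
δ_res = (-29.5 + 1000) × 1.004289 − 1000 = 974.662 − 1000 = -25.34‰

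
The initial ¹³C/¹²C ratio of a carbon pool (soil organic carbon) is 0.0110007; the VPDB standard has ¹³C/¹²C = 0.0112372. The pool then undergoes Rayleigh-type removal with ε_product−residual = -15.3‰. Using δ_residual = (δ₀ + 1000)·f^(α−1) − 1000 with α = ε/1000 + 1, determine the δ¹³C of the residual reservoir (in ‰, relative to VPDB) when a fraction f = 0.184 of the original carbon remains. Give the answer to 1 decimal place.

δ₀ = (0.0110007/0.0112372 − 1)×1000 = (0.978954 − 1)×1000 = -21.046‰
α − 1 = ε/1000 = -0.0153
f^(α−1) = 0.184^(-0.0153) = 1.026238
δ_res = (-21.046 + 1000) × 1.026238 − 1000 = 1004.640 − 1000 = 4.64‰

4.6‰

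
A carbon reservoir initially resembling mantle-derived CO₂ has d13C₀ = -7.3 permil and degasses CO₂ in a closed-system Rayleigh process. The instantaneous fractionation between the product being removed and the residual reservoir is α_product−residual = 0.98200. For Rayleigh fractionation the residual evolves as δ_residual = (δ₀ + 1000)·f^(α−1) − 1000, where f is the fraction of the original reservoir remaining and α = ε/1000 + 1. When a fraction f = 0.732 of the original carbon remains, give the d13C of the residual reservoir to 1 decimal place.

Rayleigh residual: δ_res = (δ₀ + 1000)·f^(α−1) − 1000
α − 1 = -0.01800
f^(α−1) = 0.732^(-0.01800) = 1.005631
δ_res = (-7.3 + 1000) × 1.005631 − 1000 = 998.290 − 1000 = -1.71 permil

-1.7 permil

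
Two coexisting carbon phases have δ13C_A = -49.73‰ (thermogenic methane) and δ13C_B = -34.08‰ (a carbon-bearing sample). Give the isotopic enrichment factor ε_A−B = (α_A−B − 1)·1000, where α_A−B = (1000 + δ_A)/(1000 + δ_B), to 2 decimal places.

α_A−B = (1000 + -49.73) / (1000 + -34.08) = 950.27 / 965.92 = 0.983798
ε_A−B = (0.983798 − 1) × 1000 = -16.202‰
(The approximation ε ≈ δ_A − δ_B would give -15.65‰.)

-16.20‰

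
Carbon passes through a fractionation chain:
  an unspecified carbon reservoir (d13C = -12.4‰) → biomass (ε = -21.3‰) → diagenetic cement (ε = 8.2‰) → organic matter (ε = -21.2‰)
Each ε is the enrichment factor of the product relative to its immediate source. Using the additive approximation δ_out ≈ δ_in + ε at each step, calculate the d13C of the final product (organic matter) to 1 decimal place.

-46.7‰

step 1: δ ≈ -12.4 + (-21.3) = -33.7‰
step 2: δ ≈ -33.7 + (8.2) = -25.5‰
step 3: δ ≈ -25.5 + (-21.2) = -46.7‰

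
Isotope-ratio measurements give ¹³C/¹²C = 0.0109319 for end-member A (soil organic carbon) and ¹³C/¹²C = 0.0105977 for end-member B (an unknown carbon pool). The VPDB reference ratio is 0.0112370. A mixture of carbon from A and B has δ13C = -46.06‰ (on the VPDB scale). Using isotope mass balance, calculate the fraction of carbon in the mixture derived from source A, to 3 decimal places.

0.364

δ_A = (0.0109319/0.0112370 − 1)×1000 = (0.972849 − 1)×1000 = -27.151‰
δ_B = (0.0105977/0.0112370 − 1)×1000 = (0.943108 − 1)×1000 = -56.892‰
f_A = (δ_mix − δ_B)/(δ_A − δ_B) = (-46.06 − (-56.892))/(-27.151 − (-56.892))
f_A = 10.832 / 29.741 = 0.3642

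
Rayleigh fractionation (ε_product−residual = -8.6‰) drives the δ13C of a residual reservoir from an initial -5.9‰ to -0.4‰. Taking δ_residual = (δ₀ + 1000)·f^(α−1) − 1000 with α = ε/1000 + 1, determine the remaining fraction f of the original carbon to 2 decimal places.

0.53

α − 1 = ε/1000 = -0.0086
(δ_res + 1000)/(δ₀ + 1000) = (-0.4 + 1000)/(-5.9 + 1000) = 999.6/994.1 = 1.005533
f = 1.005533^(1/-0.0086) = exp(ln(1.005533)/-0.0086) = exp(0.00552/-0.0086)
f = exp(-0.6416) = 0.5265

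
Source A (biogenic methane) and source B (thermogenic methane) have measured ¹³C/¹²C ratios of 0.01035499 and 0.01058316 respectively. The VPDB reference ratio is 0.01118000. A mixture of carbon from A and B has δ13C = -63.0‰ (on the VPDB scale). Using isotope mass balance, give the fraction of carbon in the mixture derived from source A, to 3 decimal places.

δ_A = (0.01035499/0.01118000 − 1)×1000 = (0.926207 − 1)×1000 = -73.793‰
δ_B = (0.01058316/0.01118000 − 1)×1000 = (0.946615 − 1)×1000 = -53.385‰
f_A = (δ_mix − δ_B)/(δ_A − δ_B) = (-63.0 − (-53.385))/(-73.793 − (-53.385))
f_A = -9.615 / -20.409 = 0.4711

0.471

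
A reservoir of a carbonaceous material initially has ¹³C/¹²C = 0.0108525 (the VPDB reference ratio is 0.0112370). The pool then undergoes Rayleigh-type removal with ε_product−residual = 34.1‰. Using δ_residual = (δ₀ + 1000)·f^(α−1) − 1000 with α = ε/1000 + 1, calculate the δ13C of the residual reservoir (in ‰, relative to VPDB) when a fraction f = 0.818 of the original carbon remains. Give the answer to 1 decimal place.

-40.8‰

δ₀ = (0.0108525/0.0112370 − 1)×1000 = (0.965783 − 1)×1000 = -34.217‰
α − 1 = ε/1000 = 0.0341
f^(α−1) = 0.818^(0.0341) = 0.993173
δ_res = (-34.217 + 1000) × 0.993173 − 1000 = 959.189 − 1000 = -40.81‰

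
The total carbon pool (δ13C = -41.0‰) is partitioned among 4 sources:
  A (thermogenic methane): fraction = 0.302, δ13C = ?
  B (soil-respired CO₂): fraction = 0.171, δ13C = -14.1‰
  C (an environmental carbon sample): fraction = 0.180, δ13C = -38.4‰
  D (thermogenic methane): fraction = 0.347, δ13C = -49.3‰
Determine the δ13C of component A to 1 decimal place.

Isotope mass balance: δ_bulk = Σ fᵢ·δᵢ.
-41.0 = 0.302×δ_A + 0.171×(-14.1) + 0.180×(-38.4) + 0.347×(-49.3)
0.302·δ_A = -41.0 − (-26.430) = -14.570
δ_A = -14.570 / 0.302 = -48.24‰

-48.2‰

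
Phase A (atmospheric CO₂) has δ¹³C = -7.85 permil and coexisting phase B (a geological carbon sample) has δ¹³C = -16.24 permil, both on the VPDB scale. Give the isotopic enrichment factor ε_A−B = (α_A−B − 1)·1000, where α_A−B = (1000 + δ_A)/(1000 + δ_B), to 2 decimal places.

α_A−B = (1000 + -7.85) / (1000 + -16.24) = 992.15 / 983.76 = 1.008529
ε_A−B = (1.008529 − 1) × 1000 = 8.529 permil
(The approximation ε ≈ δ_A − δ_B would give 8.39 permil.)

8.53 permil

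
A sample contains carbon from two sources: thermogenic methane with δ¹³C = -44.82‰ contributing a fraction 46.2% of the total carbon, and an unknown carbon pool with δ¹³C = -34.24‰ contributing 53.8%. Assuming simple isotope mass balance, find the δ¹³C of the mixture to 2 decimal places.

-39.13‰

δ_mix = f_A·δ_A + f_B·δ_B
δ_mix = 0.462 × (-44.82) + 0.538 × (-34.24)
δ_mix = -20.707 + -18.421 = -39.128‰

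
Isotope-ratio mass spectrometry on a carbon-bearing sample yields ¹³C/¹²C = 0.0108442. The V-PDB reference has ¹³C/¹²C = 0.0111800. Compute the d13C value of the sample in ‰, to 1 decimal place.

d13C = (R_sample / R_standard − 1) × 1000
R_sample / R_standard = 0.0108442 / 0.0111800 = 0.969964
d13C = (0.969964 − 1) × 1000 = -30.04‰

-30.0‰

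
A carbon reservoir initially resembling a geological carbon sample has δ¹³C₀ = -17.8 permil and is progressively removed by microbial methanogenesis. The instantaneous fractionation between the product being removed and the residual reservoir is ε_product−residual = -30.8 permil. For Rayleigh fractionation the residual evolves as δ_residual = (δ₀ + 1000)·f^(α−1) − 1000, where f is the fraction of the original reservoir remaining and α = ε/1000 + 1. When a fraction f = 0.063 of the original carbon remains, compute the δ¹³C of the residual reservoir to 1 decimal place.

Rayleigh residual: δ_res = (δ₀ + 1000)·f^(α−1) − 1000
α = ε/1000 + 1 = 0.96920, so α − 1 = -0.03080
f^(α−1) = 0.063^(-0.03080) = 1.088881
δ_res = (-17.8 + 1000) × 1.088881 − 1000 = 1069.499 − 1000 = 69.50 permil

69.5 permil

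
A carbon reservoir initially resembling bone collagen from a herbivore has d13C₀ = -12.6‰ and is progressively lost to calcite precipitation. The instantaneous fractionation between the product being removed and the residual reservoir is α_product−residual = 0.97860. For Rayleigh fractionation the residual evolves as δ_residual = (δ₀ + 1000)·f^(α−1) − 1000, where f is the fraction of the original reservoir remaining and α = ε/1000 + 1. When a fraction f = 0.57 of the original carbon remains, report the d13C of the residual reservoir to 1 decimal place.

-0.7‰

Rayleigh residual: δ_res = (δ₀ + 1000)·f^(α−1) − 1000
α − 1 = -0.02140
f^(α−1) = 0.57^(-0.02140) = 1.012102
δ_res = (-12.6 + 1000) × 1.012102 − 1000 = 999.350 − 1000 = -0.65‰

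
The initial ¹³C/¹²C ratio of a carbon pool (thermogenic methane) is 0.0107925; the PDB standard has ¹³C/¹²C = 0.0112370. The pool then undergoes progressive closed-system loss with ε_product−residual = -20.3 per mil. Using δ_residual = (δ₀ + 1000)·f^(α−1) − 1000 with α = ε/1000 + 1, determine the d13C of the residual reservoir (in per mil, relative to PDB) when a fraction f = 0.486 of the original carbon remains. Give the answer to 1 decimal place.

δ₀ = (0.0107925/0.0112370 − 1)×1000 = (0.960443 − 1)×1000 = -39.557 per mil
α − 1 = ε/1000 = -0.0203
f^(α−1) = 0.486^(-0.0203) = 1.014755
δ_res = (-39.557 + 1000) × 1.014755 − 1000 = 974.615 − 1000 = -25.39 per mil

-25.4 per mil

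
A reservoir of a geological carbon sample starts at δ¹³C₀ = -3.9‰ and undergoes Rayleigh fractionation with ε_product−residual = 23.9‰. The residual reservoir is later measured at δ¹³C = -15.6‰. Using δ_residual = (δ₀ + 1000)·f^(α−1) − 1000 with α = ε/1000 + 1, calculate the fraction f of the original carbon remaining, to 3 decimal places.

α − 1 = ε/1000 = 0.0239
(δ_res + 1000)/(δ₀ + 1000) = (-15.6 + 1000)/(-3.9 + 1000) = 984.4/996.1 = 0.988254
f = 0.988254^(1/0.0239) = exp(ln(0.988254)/0.0239) = exp(-0.01182/0.0239)
f = exp(-0.4944) = 0.6100

0.610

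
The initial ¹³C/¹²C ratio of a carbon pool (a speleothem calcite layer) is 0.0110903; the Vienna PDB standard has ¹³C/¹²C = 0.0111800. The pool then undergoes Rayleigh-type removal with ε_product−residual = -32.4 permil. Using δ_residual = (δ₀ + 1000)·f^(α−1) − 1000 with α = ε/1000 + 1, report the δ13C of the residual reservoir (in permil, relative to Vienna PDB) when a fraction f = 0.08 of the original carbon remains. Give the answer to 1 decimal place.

δ₀ = (0.0110903/0.0111800 − 1)×1000 = (0.991977 − 1)×1000 = -8.023 permil
α − 1 = ε/1000 = -0.0324
f^(α−1) = 0.08^(-0.0324) = 1.085275
δ_res = (-8.023 + 1000) × 1.085275 − 1000 = 1076.568 − 1000 = 76.57 permil

76.6 permil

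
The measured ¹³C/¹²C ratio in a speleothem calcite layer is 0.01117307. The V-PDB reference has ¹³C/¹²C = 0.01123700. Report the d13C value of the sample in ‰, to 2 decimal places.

d13C = (R_sample / R_standard − 1) × 1000
R_sample / R_standard = 0.01117307 / 0.01123700 = 0.994311
d13C = (0.994311 − 1) × 1000 = -5.689‰

-5.69‰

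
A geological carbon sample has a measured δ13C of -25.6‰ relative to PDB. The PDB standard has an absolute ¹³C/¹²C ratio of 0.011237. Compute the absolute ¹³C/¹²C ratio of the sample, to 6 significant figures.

R_sample = R_standard × (δ13C/1000 + 1)
R_sample = 0.011237 × (-25.6/1000 + 1) = 0.011237 × 0.974400
R_sample = 0.0109493

0.0109493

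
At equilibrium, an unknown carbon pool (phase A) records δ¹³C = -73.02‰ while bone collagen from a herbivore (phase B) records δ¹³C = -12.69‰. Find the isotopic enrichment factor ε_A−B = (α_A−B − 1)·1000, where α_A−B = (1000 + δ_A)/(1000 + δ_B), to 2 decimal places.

α_A−B = (1000 + -73.02) / (1000 + -12.69) = 926.98 / 987.31 = 0.938895
ε_A−B = (0.938895 − 1) × 1000 = -61.105‰
(The approximation ε ≈ δ_A − δ_B would give -60.33‰.)

-61.11‰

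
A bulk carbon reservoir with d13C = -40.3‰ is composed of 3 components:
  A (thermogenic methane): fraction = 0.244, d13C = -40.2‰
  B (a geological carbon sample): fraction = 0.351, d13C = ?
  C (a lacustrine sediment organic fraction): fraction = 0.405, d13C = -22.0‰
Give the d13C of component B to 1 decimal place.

-61.5‰

Isotope mass balance: δ_bulk = Σ fᵢ·δᵢ.
-40.3 = 0.244×(-40.2) + 0.351×δ_B + 0.405×(-22.0)
0.351·δ_B = -40.3 − (-18.719) = -21.581
δ_B = -21.581 / 0.351 = -61.48‰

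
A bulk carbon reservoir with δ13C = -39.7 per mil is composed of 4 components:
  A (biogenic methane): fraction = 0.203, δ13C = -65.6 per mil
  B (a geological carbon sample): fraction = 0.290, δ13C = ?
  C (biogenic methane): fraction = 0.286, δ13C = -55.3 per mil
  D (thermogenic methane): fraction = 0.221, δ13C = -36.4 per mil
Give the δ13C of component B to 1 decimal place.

-8.7 per mil

Isotope mass balance: δ_bulk = Σ fᵢ·δᵢ.
-39.7 = 0.203×(-65.6) + 0.290×δ_B + 0.286×(-55.3) + 0.221×(-36.4)
0.290·δ_B = -39.7 − (-37.177) = -2.523
δ_B = -2.523 / 0.290 = -8.70 per mil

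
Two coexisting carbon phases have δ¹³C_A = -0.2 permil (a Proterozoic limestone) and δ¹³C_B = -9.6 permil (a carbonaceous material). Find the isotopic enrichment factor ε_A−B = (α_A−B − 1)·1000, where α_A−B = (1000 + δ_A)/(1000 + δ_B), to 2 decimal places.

9.49 permil

α_A−B = (1000 + -0.2) / (1000 + -9.6) = 999.8 / 990.4 = 1.009491
ε_A−B = (1.009491 − 1) × 1000 = 9.491 permil
(The approximation ε ≈ δ_A − δ_B would give 9.4 permil.)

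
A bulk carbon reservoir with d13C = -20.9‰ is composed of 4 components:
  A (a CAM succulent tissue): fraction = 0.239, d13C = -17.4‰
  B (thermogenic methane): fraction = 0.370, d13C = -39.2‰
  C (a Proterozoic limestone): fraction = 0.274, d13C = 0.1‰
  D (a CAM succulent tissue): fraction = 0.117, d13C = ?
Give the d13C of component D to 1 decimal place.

-19.4‰

Isotope mass balance: δ_bulk = Σ fᵢ·δᵢ.
-20.9 = 0.239×(-17.4) + 0.370×(-39.2) + 0.274×(0.1) + 0.117×δ_D
0.117·δ_D = -20.9 − (-18.635) = -2.265
δ_D = -2.265 / 0.117 = -19.36‰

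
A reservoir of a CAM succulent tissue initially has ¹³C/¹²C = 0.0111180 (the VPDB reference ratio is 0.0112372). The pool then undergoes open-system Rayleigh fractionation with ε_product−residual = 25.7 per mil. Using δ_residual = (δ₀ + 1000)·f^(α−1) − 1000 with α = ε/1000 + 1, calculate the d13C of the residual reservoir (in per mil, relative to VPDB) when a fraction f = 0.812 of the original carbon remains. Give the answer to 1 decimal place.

-15.9 per mil

δ₀ = (0.0111180/0.0112372 − 1)×1000 = (0.989392 − 1)×1000 = -10.608 per mil
α − 1 = ε/1000 = 0.0257
f^(α−1) = 0.812^(0.0257) = 0.994662
δ_res = (-10.608 + 1000) × 0.994662 − 1000 = 984.111 − 1000 = -15.89 per mil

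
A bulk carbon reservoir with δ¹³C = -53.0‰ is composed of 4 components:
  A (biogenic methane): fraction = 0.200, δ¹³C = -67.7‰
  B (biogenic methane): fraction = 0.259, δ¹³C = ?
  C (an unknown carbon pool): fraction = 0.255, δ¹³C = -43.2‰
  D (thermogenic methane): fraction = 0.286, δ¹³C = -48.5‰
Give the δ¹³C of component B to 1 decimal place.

Isotope mass balance: δ_bulk = Σ fᵢ·δᵢ.
-53.0 = 0.200×(-67.7) + 0.259×δ_B + 0.255×(-43.2) + 0.286×(-48.5)
0.259·δ_B = -53.0 − (-38.427) = -14.573
δ_B = -14.573 / 0.259 = -56.27‰

-56.3‰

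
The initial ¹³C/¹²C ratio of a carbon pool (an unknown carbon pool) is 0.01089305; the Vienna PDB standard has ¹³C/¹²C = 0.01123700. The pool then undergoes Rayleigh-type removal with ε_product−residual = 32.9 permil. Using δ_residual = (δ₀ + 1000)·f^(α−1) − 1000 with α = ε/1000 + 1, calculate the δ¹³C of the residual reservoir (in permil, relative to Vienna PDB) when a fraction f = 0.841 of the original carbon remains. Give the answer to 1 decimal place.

δ₀ = (0.01089305/0.01123700 − 1)×1000 = (0.969391 − 1)×1000 = -30.609 permil
α − 1 = ε/1000 = 0.0329
f^(α−1) = 0.841^(0.0329) = 0.994319
δ_res = (-30.609 + 1000) × 0.994319 − 1000 = 963.884 − 1000 = -36.12 permil

-36.1 permil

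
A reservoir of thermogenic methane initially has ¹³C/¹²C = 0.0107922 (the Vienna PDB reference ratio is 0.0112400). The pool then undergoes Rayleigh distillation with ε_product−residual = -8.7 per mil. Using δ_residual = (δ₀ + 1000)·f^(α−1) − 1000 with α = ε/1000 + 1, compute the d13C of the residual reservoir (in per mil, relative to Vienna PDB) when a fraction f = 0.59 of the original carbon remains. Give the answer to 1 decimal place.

δ₀ = (0.0107922/0.0112400 − 1)×1000 = (0.960160 − 1)×1000 = -39.840 per mil
α − 1 = ε/1000 = -0.0087
f^(α−1) = 0.59^(-0.0087) = 1.004601
δ_res = (-39.840 + 1000) × 1.004601 − 1000 = 964.578 − 1000 = -35.42 per mil

-35.4 per mil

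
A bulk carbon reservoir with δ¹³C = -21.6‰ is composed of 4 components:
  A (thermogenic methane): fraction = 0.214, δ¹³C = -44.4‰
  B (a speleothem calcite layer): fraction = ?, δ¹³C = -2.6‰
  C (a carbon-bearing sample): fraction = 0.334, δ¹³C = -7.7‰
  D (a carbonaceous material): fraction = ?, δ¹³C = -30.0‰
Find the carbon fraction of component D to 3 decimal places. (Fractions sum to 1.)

0.305

Let f_D and f_B be the unknown fractions; fractions sum to 1 so f_D + f_B = 0.452.
Mass balance: Σ fᵢ·δᵢ = δ_bulk ⇒ f_D·(-30.0) + f_B·(-2.6) = -21.6 − (-12.073) = -9.527
Substitute f_B = 0.452 − f_D:
f_D·(-30.0 − -2.6) = -9.527 − 0.452×(-2.6) = -8.351
f_D = -8.351 / -27.4 = 0.3048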